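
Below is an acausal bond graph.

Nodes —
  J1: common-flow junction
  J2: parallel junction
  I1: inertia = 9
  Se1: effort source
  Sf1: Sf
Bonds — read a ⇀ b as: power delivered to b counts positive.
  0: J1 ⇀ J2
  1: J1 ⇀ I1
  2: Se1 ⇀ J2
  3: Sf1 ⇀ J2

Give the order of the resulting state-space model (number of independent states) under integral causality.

bond 2 |J2  (Se1: effort source, stroke at far end)
bond 3 |Sf1  (Sf1 fixes flow; stroke at Sf1)
bond 0 |J1  (J2: bond 2 brought effort, rest push out)
bond 1 |I1  (J1: last free bond brings flow in)

1  (I1 all integral)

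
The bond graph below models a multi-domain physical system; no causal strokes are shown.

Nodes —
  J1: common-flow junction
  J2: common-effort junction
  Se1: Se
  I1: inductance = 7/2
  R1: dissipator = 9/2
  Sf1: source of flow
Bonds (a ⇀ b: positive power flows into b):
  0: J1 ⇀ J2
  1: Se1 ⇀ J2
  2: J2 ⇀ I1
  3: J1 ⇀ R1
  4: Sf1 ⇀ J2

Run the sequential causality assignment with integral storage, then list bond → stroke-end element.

#0 stroke→J1
#1 stroke→J2
#2 stroke→I1
#3 stroke→R1
#4 stroke→Sf1

#1 stroke→J2  (Se1 (Se) sets effort on bond)
#4 stroke→Sf1  (Sf1: flow source, stroke at near end)
#0 stroke→J1  (J2 effort already set via bond 1)
#2 stroke→I1  (0-jn J2 has e-setter on 1)
#3 stroke→R1  (only one flow-in slot at J1)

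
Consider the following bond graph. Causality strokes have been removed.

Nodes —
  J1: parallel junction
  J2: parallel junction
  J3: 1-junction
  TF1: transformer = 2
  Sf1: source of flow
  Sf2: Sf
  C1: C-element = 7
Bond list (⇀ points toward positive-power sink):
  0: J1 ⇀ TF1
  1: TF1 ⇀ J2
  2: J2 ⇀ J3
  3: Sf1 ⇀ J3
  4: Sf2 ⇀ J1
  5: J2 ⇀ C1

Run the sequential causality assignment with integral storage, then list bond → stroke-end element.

β0 stroke→J1
β1 stroke→TF1
β2 stroke→J3
β3 stroke→Sf1
β4 stroke→Sf2
β5 stroke→J2

bond 3 stroke→Sf1  (source Sf1 imposes f)
bond 4 stroke→Sf2  (Sf2: flow source, stroke at near end)
bond 0 stroke→J1  (only one effort-in slot at J1)
bond 2 stroke→J3  (J3: bond 3 brought flow, rest push out)
bond 1 stroke→TF1  (through TF1, causality passes straight; one stroke at TF1)
bond 5 stroke→J2  (J2 needs exactly one e-in)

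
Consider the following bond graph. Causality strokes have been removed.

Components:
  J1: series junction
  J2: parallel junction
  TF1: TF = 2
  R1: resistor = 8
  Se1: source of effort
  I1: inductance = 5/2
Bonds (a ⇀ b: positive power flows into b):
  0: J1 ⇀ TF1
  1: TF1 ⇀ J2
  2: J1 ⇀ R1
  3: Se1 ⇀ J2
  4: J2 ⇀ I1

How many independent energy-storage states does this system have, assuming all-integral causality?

#3 →J2  (Se1: effort source, stroke at far end)
#1 →TF1  (J2: bond 3 brought effort, rest push out)
#4 →I1  (common-e at J2 fixed by 3)
#0 →J1  (through TF1, causality passes straight; one stroke at TF1)
#2 →R1  (closing 1-jn rule on J1)

1  (I1 all integral)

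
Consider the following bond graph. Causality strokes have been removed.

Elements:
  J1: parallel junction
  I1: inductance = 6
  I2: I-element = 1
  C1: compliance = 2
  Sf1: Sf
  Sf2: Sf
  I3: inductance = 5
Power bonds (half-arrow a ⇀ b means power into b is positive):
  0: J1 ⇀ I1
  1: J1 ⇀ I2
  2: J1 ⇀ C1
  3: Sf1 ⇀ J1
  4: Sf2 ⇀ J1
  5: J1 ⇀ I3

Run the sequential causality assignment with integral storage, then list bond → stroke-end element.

bond 3 stroke at Sf1  (Sf1 (Sf) sets flow on bond)
bond 4 stroke at Sf2  (Sf2 (Sf) sets flow on bond)
bond 0 stroke at I1  (I1: I, integral causality)
bond 1 stroke at I2  (I2 integral (f out))
bond 2 stroke at J1  (C1 outputs effort q/C1)
bond 5 stroke at I3  (J1: bond 2 brought effort, rest push out)

b0 →I1
b1 →I2
b2 →J1
b3 →Sf1
b4 →Sf2
b5 →I3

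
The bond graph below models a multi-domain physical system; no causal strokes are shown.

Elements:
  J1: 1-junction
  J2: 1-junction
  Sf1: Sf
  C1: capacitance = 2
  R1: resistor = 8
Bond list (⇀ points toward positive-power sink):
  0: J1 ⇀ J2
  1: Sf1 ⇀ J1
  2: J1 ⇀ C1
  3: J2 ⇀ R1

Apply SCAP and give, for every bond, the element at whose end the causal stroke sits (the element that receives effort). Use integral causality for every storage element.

#1 stroke→Sf1  (Sf1 fixes flow; stroke at Sf1)
#0 stroke→J1  (common-f at J1 fixed by 1)
#2 stroke→J1  (common-f at J1 fixed by 1)
#3 stroke→J2  (1-jn J2 has f-setter on 0)

#0 →J1
#1 →Sf1
#2 →J1
#3 →J2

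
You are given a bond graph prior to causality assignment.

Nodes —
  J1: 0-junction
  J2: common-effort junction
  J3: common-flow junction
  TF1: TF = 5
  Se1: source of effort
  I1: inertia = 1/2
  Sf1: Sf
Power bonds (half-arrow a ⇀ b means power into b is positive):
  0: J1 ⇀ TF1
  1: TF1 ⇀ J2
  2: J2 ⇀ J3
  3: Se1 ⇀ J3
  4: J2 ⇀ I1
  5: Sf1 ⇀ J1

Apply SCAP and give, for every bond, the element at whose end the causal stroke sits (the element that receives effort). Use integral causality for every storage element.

b0 →J1
b1 →TF1
b2 →J2
b3 →J3
b4 →I1
b5 →Sf1

#3 →J3  (source Se1 imposes e)
#5 →Sf1  (Sf1: flow source, stroke at near end)
#0 →J1  (closing 0-jn rule on J1)
#2 →J2  (J3: last free bond brings flow in)
#1 →TF1  (TF1 one-in-one-out from 0)
#4 →I1  (J2 effort already set via bond 2)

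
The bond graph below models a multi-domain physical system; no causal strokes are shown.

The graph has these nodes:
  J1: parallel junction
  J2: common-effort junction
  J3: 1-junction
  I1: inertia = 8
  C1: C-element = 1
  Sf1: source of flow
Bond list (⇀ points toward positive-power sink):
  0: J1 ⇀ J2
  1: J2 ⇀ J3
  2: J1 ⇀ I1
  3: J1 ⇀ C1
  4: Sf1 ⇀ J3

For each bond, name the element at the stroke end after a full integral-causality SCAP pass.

β0 →J2
β1 →J3
β2 →I1
β3 →J1
β4 →Sf1

b4 →Sf1  (source Sf1 imposes f)
b1 →J3  (1-jn J3 has f-setter on 4)
b0 →J2  (J2 needs exactly one e-in)
b2 →I1  (I1 outputs flow p/I1)
b3 →J1  (J1: last free bond brings effort in)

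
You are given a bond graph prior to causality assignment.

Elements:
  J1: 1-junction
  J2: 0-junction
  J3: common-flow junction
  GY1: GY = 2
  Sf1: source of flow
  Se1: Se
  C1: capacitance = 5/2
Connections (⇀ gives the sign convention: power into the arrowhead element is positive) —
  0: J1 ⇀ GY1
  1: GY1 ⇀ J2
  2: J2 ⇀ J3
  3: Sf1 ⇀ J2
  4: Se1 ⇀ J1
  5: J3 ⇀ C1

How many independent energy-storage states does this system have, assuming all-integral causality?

b3 stroke at Sf1  (Sf1 fixes flow; stroke at Sf1)
b4 stroke at J1  (source Se1 imposes e)
b0 stroke at GY1  (J1 needs exactly one f-in)
b1 stroke at GY1  (GY GY1: same side as bond 0)
b2 stroke at J2  (closing 0-jn rule on J2)
b5 stroke at J3  (J3: bond 2 brought flow, rest push out)

1  (C1 all integral)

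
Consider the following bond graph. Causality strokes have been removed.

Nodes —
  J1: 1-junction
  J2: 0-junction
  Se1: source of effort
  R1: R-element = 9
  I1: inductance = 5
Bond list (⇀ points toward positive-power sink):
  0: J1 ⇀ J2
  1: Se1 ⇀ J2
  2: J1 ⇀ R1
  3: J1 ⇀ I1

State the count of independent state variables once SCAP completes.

β1 →J2  (Se1 fixes effort; stroke away)
β0 →J1  (J2 effort already set via bond 1)
β3 →I1  (I1: I, integral causality)
β2 →J1  (J1: bond 3 brought flow, rest push out)

1  (I1 all integral)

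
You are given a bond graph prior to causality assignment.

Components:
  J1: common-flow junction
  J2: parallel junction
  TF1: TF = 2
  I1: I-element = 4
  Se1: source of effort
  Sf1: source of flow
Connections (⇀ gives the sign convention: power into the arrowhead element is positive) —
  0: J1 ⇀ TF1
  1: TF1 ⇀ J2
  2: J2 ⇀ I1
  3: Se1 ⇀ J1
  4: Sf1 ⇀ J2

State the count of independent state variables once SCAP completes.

β3 |J1  (source Se1 imposes e)
β4 |Sf1  (source Sf1 imposes f)
β0 |TF1  (J1 needs exactly one f-in)
β1 |J2  (TF1 one-in-one-out from 0)
β2 |I1  (J2: bond 1 brought effort, rest push out)

1  (I1 all integral)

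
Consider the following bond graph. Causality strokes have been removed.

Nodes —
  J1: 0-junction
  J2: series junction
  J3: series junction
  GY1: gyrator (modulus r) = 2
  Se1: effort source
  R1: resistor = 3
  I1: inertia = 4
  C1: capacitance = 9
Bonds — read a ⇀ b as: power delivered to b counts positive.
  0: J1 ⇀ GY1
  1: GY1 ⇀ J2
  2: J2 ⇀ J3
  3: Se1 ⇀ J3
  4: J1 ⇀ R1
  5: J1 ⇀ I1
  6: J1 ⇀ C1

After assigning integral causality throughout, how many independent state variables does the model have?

2  (C1, I1 all integral)

β3 |J3  (Se1: effort source, stroke at far end)
β2 |J2  (J3: last free bond brings flow in)
β1 |GY1  (J2 needs exactly one f-in)
β0 |GY1  (GY GY1: same side as bond 1)
β5 |I1  (prefer integral on I1)
β6 |J1  (C1 integral (e out))
β4 |R1  (0-jn J1 has e-setter on 6)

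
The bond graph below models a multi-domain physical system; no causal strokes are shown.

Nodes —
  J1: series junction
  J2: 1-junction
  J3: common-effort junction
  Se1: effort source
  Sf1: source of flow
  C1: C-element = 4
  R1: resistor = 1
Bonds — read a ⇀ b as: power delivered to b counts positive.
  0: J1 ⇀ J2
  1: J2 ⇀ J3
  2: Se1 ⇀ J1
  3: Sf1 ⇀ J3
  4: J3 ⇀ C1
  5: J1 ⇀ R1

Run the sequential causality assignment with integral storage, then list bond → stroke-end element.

#2 →J1  (Se1: effort source, stroke at far end)
#3 →Sf1  (Sf1 (Sf) sets flow on bond)
#4 →J3  (C1 outputs effort q/C1)
#1 →J2  (J3: bond 4 brought effort, rest push out)
#0 →J1  (closing 1-jn rule on J2)
#5 →R1  (J1 needs exactly one f-in)

bond 0 →J1
bond 1 →J2
bond 2 →J1
bond 3 →Sf1
bond 4 →J3
bond 5 →R1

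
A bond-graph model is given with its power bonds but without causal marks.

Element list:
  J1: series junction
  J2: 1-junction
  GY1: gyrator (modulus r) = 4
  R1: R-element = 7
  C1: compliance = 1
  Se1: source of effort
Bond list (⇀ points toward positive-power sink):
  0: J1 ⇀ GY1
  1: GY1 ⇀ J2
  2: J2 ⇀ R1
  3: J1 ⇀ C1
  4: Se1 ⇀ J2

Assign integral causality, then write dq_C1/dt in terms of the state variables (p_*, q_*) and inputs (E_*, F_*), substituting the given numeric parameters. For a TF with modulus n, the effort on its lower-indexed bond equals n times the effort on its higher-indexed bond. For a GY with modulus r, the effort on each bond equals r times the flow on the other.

dq_C1/dt = -E_Se1/4 - 7*q_C1/16

b4 →J2  (Se1 fixes effort; stroke away)
b3 →J1  (C1: C, integral causality)
b0 →GY1  (J1 needs exactly one f-in)
b1 →GY1  (GY GY1: same side as bond 0)
b2 →J2  (J2: bond 1 brought flow, rest push out)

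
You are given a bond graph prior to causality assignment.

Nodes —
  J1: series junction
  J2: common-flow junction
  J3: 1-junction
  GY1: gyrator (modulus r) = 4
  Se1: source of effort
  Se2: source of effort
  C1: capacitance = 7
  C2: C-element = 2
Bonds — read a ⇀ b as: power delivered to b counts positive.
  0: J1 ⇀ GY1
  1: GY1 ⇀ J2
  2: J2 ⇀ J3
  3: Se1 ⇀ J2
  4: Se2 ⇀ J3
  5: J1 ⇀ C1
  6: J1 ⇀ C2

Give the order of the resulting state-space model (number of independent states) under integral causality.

bond 3 →J2  (Se1 (Se) sets effort on bond)
bond 4 →J3  (Se2 (Se) sets effort on bond)
bond 2 →J2  (J3: last free bond brings flow in)
bond 1 →GY1  (J2: last free bond brings flow in)
bond 0 →GY1  (GY1: gyrator matches bond 1)
bond 5 →J1  (J1: bond 0 brought flow, rest push out)
bond 6 →J1  (1-jn J1 has f-setter on 0)

2  (C1, C2 all integral)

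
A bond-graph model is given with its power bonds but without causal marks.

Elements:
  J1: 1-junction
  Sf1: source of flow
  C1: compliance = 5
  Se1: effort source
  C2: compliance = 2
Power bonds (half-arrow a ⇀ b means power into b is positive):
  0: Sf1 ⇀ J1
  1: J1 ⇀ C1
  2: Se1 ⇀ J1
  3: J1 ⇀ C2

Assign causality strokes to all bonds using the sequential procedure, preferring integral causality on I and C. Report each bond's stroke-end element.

bond 0 stroke→Sf1
bond 1 stroke→J1
bond 2 stroke→J1
bond 3 stroke→J1

β0 →Sf1  (Sf1 fixes flow; stroke at Sf1)
β2 →J1  (Se1: effort source, stroke at far end)
β1 →J1  (J1: bond 0 brought flow, rest push out)
β3 →J1  (J1 flow already set via bond 0)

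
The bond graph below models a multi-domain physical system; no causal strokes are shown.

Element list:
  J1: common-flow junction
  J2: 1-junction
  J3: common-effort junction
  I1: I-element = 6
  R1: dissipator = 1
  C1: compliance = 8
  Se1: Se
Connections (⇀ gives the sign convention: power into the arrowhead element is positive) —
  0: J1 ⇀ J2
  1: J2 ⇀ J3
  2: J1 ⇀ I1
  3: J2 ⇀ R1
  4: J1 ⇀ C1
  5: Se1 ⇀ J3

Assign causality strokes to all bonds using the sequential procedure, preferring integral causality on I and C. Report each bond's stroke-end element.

b0 stroke→J1
b1 stroke→J2
b2 stroke→I1
b3 stroke→J2
b4 stroke→J1
b5 stroke→J3

#5 →J3  (source Se1 imposes e)
#1 →J2  (J3 effort already set via bond 5)
#2 →I1  (I1 integral (f out))
#0 →J1  (J1: bond 2 brought flow, rest push out)
#4 →J1  (1-jn J1 has f-setter on 2)
#3 →J2  (1-jn J2 has f-setter on 0)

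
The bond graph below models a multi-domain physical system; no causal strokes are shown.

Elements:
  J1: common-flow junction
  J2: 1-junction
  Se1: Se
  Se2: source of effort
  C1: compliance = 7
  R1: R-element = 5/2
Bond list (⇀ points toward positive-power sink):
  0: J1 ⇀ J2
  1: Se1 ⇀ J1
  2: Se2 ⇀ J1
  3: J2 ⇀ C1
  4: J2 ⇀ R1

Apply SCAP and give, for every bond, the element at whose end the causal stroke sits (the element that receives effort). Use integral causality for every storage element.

β1 stroke at J1  (Se1 fixes effort; stroke away)
β2 stroke at J1  (source Se2 imposes e)
β0 stroke at J2  (J1: last free bond brings flow in)
β3 stroke at J2  (C1 integral (e out))
β4 stroke at R1  (J2 needs exactly one f-in)

#0 |J2
#1 |J1
#2 |J1
#3 |J2
#4 |R1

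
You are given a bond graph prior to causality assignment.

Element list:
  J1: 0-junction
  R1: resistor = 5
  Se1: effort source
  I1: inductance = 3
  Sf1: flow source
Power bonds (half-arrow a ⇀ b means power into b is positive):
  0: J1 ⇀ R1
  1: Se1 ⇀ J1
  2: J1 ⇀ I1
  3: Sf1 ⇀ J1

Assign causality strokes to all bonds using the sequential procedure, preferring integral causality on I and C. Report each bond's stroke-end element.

β0 stroke at R1
β1 stroke at J1
β2 stroke at I1
β3 stroke at Sf1

β1 stroke→J1  (source Se1 imposes e)
β3 stroke→Sf1  (Sf1 fixes flow; stroke at Sf1)
β0 stroke→R1  (common-e at J1 fixed by 1)
β2 stroke→I1  (J1: bond 1 brought effort, rest push out)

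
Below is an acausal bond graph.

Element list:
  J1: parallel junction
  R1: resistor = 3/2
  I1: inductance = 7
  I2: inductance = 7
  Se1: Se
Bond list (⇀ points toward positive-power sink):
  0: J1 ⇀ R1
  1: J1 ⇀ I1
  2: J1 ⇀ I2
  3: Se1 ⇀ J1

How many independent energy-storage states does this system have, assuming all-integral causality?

β3 |J1  (Se1 (Se) sets effort on bond)
β0 |R1  (J1 effort already set via bond 3)
β1 |I1  (J1: bond 3 brought effort, rest push out)
β2 |I2  (J1: bond 3 brought effort, rest push out)

2  (I1, I2 all integral)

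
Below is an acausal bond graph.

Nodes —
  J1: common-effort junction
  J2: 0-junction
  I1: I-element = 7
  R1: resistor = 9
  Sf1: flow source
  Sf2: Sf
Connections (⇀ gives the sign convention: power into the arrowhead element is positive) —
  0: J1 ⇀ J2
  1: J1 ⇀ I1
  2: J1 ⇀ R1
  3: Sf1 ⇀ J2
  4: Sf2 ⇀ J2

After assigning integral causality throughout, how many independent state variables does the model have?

1  (I1 all integral)

b3 →Sf1  (source Sf1 imposes f)
b4 →Sf2  (Sf2 (Sf) sets flow on bond)
b0 →J2  (only one effort-in slot at J2)
b1 →I1  (I1 outputs flow p/I1)
b2 →J1  (only one effort-in slot at J1)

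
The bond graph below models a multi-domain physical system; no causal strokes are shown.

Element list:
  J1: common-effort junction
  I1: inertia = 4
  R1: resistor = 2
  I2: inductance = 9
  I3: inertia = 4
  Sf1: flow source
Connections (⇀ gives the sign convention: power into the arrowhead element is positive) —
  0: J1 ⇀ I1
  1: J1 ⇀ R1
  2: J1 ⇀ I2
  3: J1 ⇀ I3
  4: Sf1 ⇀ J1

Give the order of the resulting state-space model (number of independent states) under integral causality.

bond 4 →Sf1  (Sf1: flow source, stroke at near end)
bond 0 →I1  (I1: I, integral causality)
bond 2 →I2  (I2 outputs flow p/I2)
bond 3 →I3  (I3 outputs flow p/I3)
bond 1 →J1  (J1 needs exactly one e-in)

3  (I1, I2, I3 all integral)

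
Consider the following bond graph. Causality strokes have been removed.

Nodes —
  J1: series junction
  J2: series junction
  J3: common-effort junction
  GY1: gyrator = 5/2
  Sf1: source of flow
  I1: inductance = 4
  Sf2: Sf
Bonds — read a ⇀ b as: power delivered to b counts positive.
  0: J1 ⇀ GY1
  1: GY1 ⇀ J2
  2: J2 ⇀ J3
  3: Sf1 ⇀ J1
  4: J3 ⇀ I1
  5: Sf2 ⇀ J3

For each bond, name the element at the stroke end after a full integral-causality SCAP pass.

bond 3 |Sf1  (Sf1: flow source, stroke at near end)
bond 5 |Sf2  (source Sf2 imposes f)
bond 0 |J1  (common-f at J1 fixed by 3)
bond 1 |J2  (GY1 both-in/both-out from 0)
bond 2 |J3  (J2 needs exactly one f-in)
bond 4 |I1  (0-jn J3 has e-setter on 2)

bond 0 stroke→J1
bond 1 stroke→J2
bond 2 stroke→J3
bond 3 stroke→Sf1
bond 4 stroke→I1
bond 5 stroke→Sf2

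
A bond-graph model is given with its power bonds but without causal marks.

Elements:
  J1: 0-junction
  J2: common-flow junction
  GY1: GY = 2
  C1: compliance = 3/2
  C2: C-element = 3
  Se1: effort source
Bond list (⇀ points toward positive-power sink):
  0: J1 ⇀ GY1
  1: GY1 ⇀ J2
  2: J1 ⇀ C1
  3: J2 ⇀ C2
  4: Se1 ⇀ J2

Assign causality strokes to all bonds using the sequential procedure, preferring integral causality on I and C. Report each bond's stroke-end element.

b0 |GY1
b1 |GY1
b2 |J1
b3 |J2
b4 |J2

#4 stroke at J2  (Se1: effort source, stroke at far end)
#2 stroke at J1  (C1 outputs effort q/C1)
#0 stroke at GY1  (J1 effort already set via bond 2)
#1 stroke at GY1  (GY1 both-in/both-out from 0)
#3 stroke at J2  (1-jn J2 has f-setter on 1)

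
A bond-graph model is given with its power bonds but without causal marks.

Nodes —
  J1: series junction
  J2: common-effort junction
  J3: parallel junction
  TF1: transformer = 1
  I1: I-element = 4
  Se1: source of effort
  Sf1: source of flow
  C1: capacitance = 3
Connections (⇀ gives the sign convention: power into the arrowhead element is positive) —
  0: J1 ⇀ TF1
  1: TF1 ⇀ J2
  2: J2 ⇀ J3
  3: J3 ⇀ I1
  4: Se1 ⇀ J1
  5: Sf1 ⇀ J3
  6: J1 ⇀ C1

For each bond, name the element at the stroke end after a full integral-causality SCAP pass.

β4 stroke→J1  (Se1: effort source, stroke at far end)
β5 stroke→Sf1  (source Sf1 imposes f)
β3 stroke→I1  (I1 integral (f out))
β2 stroke→J3  (closing 0-jn rule on J3)
β1 stroke→J2  (J2 needs exactly one e-in)
β0 stroke→TF1  (TF1 one-in-one-out from 1)
β6 stroke→J1  (common-f at J1 fixed by 0)

#0 →TF1
#1 →J2
#2 →J3
#3 →I1
#4 →J1
#5 →Sf1
#6 →J1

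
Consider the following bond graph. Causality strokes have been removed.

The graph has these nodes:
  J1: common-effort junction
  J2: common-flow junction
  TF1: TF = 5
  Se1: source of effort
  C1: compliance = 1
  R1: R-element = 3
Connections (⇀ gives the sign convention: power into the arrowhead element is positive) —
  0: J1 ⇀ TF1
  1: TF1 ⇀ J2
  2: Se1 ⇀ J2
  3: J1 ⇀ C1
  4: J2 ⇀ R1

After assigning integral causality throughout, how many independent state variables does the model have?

β2 stroke at J2  (source Se1 imposes e)
β3 stroke at J1  (C1: C, integral causality)
β0 stroke at TF1  (0-jn J1 has e-setter on 3)
β1 stroke at J2  (TF TF1: opposite of bond 0)
β4 stroke at R1  (J2 needs exactly one f-in)

1  (C1 all integral)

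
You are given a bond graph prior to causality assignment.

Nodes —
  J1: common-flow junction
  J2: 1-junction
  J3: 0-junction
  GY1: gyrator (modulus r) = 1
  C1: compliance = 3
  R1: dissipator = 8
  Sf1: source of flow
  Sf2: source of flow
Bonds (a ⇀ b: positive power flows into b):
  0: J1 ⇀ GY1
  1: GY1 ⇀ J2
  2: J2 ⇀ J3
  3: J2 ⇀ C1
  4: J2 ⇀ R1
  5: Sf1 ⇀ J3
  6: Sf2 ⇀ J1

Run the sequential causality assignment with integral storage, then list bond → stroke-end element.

#0 stroke at J1
#1 stroke at J2
#2 stroke at J3
#3 stroke at J2
#4 stroke at J2
#5 stroke at Sf1
#6 stroke at Sf2

b5 stroke→Sf1  (Sf1 fixes flow; stroke at Sf1)
b6 stroke→Sf2  (Sf2 (Sf) sets flow on bond)
b0 stroke→J1  (J1 flow already set via bond 6)
b2 stroke→J3  (only one effort-in slot at J3)
b1 stroke→J2  (GY GY1: same side as bond 0)
b3 stroke→J2  (common-f at J2 fixed by 2)
b4 stroke→J2  (common-f at J2 fixed by 2)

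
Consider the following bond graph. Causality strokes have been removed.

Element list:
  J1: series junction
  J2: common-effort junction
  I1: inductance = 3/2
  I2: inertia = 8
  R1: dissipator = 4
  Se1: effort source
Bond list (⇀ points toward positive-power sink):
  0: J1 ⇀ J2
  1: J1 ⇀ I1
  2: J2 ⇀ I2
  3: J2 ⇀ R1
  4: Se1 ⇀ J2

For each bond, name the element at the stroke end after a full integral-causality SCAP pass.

b0 stroke→J1
b1 stroke→I1
b2 stroke→I2
b3 stroke→R1
b4 stroke→J2

bond 4 |J2  (Se1 (Se) sets effort on bond)
bond 0 |J1  (0-jn J2 has e-setter on 4)
bond 2 |I2  (J2: bond 4 brought effort, rest push out)
bond 3 |R1  (common-e at J2 fixed by 4)
bond 1 |I1  (J1: last free bond brings flow in)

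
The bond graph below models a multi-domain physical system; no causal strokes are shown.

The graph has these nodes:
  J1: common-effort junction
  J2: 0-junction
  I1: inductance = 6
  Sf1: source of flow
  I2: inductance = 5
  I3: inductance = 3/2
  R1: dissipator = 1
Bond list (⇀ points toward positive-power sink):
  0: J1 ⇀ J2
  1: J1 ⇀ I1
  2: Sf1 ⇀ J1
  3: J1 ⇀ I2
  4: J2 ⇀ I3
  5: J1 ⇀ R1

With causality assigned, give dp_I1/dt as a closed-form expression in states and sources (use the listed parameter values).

β2 |Sf1  (source Sf1 imposes f)
β1 |I1  (I1 integral (f out))
β3 |I2  (I2 outputs flow p/I2)
β4 |I3  (I3 outputs flow p/I3)
β0 |J2  (only one effort-in slot at J2)
β5 |J1  (J1 needs exactly one e-in)

dp_I1/dt = F_Sf1 - p_I1/6 - p_I2/5 - 2*p_I3/3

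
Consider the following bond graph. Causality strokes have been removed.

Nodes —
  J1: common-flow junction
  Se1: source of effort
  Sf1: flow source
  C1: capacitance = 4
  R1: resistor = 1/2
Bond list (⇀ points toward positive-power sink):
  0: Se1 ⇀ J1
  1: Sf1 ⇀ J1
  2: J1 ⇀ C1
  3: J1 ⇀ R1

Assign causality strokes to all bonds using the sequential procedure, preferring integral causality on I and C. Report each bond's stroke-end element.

bond 0 stroke→J1
bond 1 stroke→Sf1
bond 2 stroke→J1
bond 3 stroke→J1

b0 |J1  (source Se1 imposes e)
b1 |Sf1  (Sf1 fixes flow; stroke at Sf1)
b2 |J1  (common-f at J1 fixed by 1)
b3 |J1  (J1 flow already set via bond 1)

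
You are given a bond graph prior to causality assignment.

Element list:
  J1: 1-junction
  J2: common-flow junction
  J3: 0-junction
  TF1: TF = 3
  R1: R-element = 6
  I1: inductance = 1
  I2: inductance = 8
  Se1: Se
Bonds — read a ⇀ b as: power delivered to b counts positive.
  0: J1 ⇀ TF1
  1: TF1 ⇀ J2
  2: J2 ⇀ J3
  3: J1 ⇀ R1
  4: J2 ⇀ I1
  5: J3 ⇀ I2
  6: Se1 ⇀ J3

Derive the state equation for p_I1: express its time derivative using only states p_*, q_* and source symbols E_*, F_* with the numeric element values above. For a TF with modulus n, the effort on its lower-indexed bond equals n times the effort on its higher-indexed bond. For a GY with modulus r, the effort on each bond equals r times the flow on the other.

dp_I1/dt = -E_Se1 - 2*p_I1/3

β6 stroke→J3  (Se1 (Se) sets effort on bond)
β2 stroke→J2  (J3 effort already set via bond 6)
β5 stroke→I2  (J3: bond 6 brought effort, rest push out)
β4 stroke→I1  (I1: I, integral causality)
β1 stroke→J2  (1-jn J2 has f-setter on 4)
β0 stroke→TF1  (through TF1, causality passes straight; one stroke at TF1)
β3 stroke→J1  (J1 flow already set via bond 0)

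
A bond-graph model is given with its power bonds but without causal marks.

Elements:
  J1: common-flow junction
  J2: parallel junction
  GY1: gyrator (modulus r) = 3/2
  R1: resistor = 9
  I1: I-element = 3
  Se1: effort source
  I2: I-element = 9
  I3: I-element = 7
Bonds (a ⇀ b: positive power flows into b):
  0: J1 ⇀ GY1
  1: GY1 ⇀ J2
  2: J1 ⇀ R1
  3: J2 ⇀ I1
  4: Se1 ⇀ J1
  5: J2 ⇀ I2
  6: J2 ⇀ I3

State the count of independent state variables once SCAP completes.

3  (I1, I2, I3 all integral)

b4 →J1  (Se1 fixes effort; stroke away)
b3 →I1  (I1 integral (f out))
b5 →I2  (I2 outputs flow p/I2)
b6 →I3  (I3 outputs flow p/I3)
b1 →J2  (only one effort-in slot at J2)
b0 →J1  (GY1: gyrator matches bond 1)
b2 →R1  (closing 1-jn rule on J1)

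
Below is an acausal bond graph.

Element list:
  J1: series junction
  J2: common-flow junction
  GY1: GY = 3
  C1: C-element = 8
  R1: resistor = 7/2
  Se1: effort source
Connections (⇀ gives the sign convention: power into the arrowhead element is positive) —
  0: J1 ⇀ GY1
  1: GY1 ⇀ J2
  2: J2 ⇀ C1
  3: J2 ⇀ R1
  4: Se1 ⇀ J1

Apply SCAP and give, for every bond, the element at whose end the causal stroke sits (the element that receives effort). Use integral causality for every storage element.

#4 stroke at J1  (Se1 fixes effort; stroke away)
#0 stroke at GY1  (J1 needs exactly one f-in)
#1 stroke at GY1  (GY1: gyrator matches bond 0)
#2 stroke at J2  (1-jn J2 has f-setter on 1)
#3 stroke at J2  (common-f at J2 fixed by 1)

b0 |GY1
b1 |GY1
b2 |J2
b3 |J2
b4 |J1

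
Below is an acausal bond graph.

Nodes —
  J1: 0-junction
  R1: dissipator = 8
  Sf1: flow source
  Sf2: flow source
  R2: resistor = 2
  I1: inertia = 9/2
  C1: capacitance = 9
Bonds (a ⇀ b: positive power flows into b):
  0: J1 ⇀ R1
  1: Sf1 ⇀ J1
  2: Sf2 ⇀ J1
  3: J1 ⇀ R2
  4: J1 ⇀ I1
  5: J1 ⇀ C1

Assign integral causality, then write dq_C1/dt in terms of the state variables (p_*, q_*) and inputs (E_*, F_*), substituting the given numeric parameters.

#1 stroke→Sf1  (source Sf1 imposes f)
#2 stroke→Sf2  (Sf2: flow source, stroke at near end)
#4 stroke→I1  (I1 outputs flow p/I1)
#5 stroke→J1  (C1: C, integral causality)
#0 stroke→R1  (J1: bond 5 brought effort, rest push out)
#3 stroke→R2  (0-jn J1 has e-setter on 5)

dq_C1/dt = F_Sf1 + F_Sf2 - 2*p_I1/9 - 5*q_C1/72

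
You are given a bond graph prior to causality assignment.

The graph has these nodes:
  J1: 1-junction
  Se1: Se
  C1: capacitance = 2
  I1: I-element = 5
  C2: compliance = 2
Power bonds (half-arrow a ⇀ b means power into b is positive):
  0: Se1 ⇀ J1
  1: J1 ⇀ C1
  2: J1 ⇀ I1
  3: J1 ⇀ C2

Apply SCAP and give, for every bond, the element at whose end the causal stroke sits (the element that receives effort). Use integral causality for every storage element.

b0 stroke→J1  (Se1 (Se) sets effort on bond)
b1 stroke→J1  (prefer integral on C1)
b2 stroke→I1  (I1: I, integral causality)
b3 stroke→J1  (J1 flow already set via bond 2)

b0 stroke at J1
b1 stroke at J1
b2 stroke at I1
b3 stroke at J1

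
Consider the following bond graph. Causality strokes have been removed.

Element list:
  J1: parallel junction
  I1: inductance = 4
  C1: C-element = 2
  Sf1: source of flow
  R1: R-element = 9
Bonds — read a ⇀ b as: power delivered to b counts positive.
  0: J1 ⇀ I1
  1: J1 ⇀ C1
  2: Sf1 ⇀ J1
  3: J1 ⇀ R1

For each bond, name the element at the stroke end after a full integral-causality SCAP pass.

bond 2 stroke→Sf1  (Sf1 (Sf) sets flow on bond)
bond 0 stroke→I1  (I1: I, integral causality)
bond 1 stroke→J1  (prefer integral on C1)
bond 3 stroke→R1  (J1: bond 1 brought effort, rest push out)

bond 0 stroke→I1
bond 1 stroke→J1
bond 2 stroke→Sf1
bond 3 stroke→R1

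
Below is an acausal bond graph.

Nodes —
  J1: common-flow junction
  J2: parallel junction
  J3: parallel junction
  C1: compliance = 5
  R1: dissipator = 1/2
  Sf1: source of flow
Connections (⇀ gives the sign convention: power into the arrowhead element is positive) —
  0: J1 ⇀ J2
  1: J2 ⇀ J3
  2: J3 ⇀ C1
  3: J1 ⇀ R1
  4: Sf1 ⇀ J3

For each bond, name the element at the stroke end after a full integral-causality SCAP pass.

β0 stroke at J1
β1 stroke at J2
β2 stroke at J3
β3 stroke at R1
β4 stroke at Sf1

b4 →Sf1  (Sf1 (Sf) sets flow on bond)
b2 →J3  (C1 outputs effort q/C1)
b1 →J2  (J3 effort already set via bond 2)
b0 →J1  (J2: bond 1 brought effort, rest push out)
b3 →R1  (only one flow-in slot at J1)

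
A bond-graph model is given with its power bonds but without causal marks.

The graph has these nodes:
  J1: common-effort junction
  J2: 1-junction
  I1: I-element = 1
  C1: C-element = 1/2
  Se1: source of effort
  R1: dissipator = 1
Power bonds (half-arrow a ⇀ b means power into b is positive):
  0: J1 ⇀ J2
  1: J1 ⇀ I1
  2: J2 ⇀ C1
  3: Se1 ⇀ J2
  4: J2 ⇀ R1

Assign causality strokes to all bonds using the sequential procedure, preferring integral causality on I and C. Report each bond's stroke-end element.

bond 0 stroke at J1
bond 1 stroke at I1
bond 2 stroke at J2
bond 3 stroke at J2
bond 4 stroke at J2

β3 →J2  (Se1 fixes effort; stroke away)
β1 →I1  (I1 outputs flow p/I1)
β0 →J1  (only one effort-in slot at J1)
β2 →J2  (J2 flow already set via bond 0)
β4 →J2  (1-jn J2 has f-setter on 0)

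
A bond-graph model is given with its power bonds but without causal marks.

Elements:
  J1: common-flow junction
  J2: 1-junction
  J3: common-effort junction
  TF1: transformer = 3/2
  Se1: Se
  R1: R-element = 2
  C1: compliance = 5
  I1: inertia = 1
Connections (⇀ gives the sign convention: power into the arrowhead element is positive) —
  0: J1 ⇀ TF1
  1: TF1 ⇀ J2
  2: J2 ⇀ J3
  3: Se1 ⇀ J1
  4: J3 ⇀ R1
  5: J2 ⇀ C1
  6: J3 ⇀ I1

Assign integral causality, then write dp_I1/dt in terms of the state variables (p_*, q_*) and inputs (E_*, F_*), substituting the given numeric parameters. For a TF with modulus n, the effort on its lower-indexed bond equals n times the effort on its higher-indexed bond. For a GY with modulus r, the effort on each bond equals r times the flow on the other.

#3 stroke at J1  (Se1 fixes effort; stroke away)
#0 stroke at TF1  (J1 needs exactly one f-in)
#1 stroke at J2  (through TF1, causality passes straight; one stroke at TF1)
#5 stroke at J2  (C1: C, integral causality)
#2 stroke at J3  (J2: last free bond brings flow in)
#4 stroke at R1  (0-jn J3 has e-setter on 2)
#6 stroke at I1  (J3 effort already set via bond 2)

dp_I1/dt = 2*E_Se1/3 - q_C1/5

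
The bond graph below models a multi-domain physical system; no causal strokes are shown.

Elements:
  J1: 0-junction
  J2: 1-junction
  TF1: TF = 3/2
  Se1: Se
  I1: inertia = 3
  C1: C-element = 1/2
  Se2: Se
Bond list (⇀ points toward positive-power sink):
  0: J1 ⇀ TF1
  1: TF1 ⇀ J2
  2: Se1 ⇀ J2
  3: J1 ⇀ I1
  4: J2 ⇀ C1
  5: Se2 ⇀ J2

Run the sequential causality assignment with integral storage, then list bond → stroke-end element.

#2 |J2  (Se1: effort source, stroke at far end)
#5 |J2  (source Se2 imposes e)
#3 |I1  (I1 outputs flow p/I1)
#0 |J1  (J1 needs exactly one e-in)
#1 |TF1  (TF1: transformer flips bond 0)
#4 |J2  (J2 flow already set via bond 1)

b0 →J1
b1 →TF1
b2 →J2
b3 →I1
b4 →J2
b5 →J2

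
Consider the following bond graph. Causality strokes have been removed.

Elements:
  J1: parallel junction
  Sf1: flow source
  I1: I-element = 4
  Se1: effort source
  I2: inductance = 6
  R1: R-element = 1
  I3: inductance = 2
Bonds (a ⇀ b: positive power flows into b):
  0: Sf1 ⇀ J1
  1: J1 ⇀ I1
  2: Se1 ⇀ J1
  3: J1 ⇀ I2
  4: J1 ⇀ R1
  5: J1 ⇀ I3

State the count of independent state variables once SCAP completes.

3  (I1, I2, I3 all integral)

b0 stroke→Sf1  (source Sf1 imposes f)
b2 stroke→J1  (Se1 fixes effort; stroke away)
b1 stroke→I1  (0-jn J1 has e-setter on 2)
b3 stroke→I2  (0-jn J1 has e-setter on 2)
b4 stroke→R1  (J1 effort already set via bond 2)
b5 stroke→I3  (J1: bond 2 brought effort, rest push out)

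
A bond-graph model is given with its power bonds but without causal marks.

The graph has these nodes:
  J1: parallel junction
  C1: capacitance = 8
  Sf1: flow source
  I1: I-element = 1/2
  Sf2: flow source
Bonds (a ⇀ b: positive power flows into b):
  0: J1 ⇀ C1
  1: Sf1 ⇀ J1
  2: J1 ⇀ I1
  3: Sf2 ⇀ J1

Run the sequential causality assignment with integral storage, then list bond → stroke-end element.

β0 stroke→J1
β1 stroke→Sf1
β2 stroke→I1
β3 stroke→Sf2

b1 |Sf1  (Sf1: flow source, stroke at near end)
b3 |Sf2  (Sf2: flow source, stroke at near end)
b0 |J1  (C1 outputs effort q/C1)
b2 |I1  (common-e at J1 fixed by 0)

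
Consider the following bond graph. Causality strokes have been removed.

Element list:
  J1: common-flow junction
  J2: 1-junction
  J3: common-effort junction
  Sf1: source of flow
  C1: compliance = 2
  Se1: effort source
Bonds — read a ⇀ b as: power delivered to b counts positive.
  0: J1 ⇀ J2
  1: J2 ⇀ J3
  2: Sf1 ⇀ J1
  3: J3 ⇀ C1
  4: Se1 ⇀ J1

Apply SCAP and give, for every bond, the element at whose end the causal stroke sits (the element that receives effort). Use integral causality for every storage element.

b2 |Sf1  (Sf1: flow source, stroke at near end)
b4 |J1  (Se1 (Se) sets effort on bond)
b0 |J1  (1-jn J1 has f-setter on 2)
b1 |J2  (J2: bond 0 brought flow, rest push out)
b3 |J3  (only one effort-in slot at J3)

β0 stroke→J1
β1 stroke→J2
β2 stroke→Sf1
β3 stroke→J3
β4 stroke→J1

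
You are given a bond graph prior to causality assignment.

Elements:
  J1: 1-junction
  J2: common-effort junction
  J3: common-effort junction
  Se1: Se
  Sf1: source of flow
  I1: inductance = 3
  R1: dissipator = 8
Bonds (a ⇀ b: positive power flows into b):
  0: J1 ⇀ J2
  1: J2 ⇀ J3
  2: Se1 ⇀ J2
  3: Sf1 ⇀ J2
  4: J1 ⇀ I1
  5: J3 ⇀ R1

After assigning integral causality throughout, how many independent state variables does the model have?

b2 |J2  (Se1 fixes effort; stroke away)
b3 |Sf1  (Sf1 fixes flow; stroke at Sf1)
b0 |J1  (J2: bond 2 brought effort, rest push out)
b1 |J3  (common-e at J2 fixed by 2)
b5 |R1  (common-e at J3 fixed by 1)
b4 |I1  (only one flow-in slot at J1)

1  (I1 all integral)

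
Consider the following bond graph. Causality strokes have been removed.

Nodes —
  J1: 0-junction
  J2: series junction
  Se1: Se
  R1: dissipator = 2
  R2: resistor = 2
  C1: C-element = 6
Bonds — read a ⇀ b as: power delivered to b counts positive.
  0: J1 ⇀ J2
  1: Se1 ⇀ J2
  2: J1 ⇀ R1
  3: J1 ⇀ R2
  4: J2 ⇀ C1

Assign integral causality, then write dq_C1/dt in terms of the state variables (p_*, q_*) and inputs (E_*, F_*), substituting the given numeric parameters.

#1 stroke at J2  (Se1 (Se) sets effort on bond)
#4 stroke at J2  (prefer integral on C1)
#0 stroke at J1  (J2 needs exactly one f-in)
#2 stroke at R1  (J1: bond 0 brought effort, rest push out)
#3 stroke at R2  (0-jn J1 has e-setter on 0)

dq_C1/dt = E_Se1 - q_C1/6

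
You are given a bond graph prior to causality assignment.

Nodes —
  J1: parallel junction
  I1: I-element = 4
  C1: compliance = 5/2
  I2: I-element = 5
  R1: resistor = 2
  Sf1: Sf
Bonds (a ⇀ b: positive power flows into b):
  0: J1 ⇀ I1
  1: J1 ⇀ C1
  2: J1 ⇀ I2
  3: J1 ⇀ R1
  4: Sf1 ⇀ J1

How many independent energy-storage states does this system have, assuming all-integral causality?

bond 4 stroke→Sf1  (Sf1 (Sf) sets flow on bond)
bond 0 stroke→I1  (I1 outputs flow p/I1)
bond 1 stroke→J1  (C1: C, integral causality)
bond 2 stroke→I2  (J1: bond 1 brought effort, rest push out)
bond 3 stroke→R1  (0-jn J1 has e-setter on 1)

3  (C1, I1, I2 all integral)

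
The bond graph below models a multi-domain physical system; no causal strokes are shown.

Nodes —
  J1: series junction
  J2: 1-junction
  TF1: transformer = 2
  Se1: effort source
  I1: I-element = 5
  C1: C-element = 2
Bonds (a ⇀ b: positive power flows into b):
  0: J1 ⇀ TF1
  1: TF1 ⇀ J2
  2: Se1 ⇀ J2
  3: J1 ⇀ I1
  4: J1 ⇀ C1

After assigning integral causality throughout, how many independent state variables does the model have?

#2 stroke→J2  (Se1: effort source, stroke at far end)
#1 stroke→TF1  (only one flow-in slot at J2)
#0 stroke→J1  (TF TF1: opposite of bond 1)
#3 stroke→I1  (I1 integral (f out))
#4 stroke→J1  (J1 flow already set via bond 3)

2  (C1, I1 all integral)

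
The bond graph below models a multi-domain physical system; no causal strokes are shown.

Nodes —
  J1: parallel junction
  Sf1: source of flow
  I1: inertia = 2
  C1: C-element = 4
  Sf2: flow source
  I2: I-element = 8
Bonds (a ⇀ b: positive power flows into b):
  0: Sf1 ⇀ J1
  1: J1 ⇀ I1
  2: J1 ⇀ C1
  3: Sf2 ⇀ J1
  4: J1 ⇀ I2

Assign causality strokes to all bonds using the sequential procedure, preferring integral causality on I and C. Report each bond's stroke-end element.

b0 |Sf1  (Sf1 (Sf) sets flow on bond)
b3 |Sf2  (Sf2: flow source, stroke at near end)
b1 |I1  (I1 integral (f out))
b2 |J1  (C1 outputs effort q/C1)
b4 |I2  (J1 effort already set via bond 2)

β0 stroke→Sf1
β1 stroke→I1
β2 stroke→J1
β3 stroke→Sf2
β4 stroke→I2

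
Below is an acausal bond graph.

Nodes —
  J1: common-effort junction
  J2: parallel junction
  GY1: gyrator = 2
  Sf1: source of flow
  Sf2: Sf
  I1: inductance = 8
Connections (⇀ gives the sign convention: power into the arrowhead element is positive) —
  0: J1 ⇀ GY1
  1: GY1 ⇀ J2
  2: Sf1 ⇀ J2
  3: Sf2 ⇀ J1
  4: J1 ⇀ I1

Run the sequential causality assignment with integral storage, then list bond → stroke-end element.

#0 stroke→J1
#1 stroke→J2
#2 stroke→Sf1
#3 stroke→Sf2
#4 stroke→I1

b2 |Sf1  (source Sf1 imposes f)
b3 |Sf2  (Sf2 fixes flow; stroke at Sf2)
b1 |J2  (J2 needs exactly one e-in)
b0 |J1  (through GY1, causality inverts; strokes same side of GY1)
b4 |I1  (J1 effort already set via bond 0)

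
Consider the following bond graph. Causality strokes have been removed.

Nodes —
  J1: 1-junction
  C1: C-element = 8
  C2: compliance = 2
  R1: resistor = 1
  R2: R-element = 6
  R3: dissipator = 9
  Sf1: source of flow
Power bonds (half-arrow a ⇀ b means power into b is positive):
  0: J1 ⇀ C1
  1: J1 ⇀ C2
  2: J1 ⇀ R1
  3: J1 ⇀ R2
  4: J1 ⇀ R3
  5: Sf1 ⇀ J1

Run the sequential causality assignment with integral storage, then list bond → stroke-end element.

b5 →Sf1  (Sf1 fixes flow; stroke at Sf1)
b0 →J1  (common-f at J1 fixed by 5)
b1 →J1  (J1: bond 5 brought flow, rest push out)
b2 →J1  (1-jn J1 has f-setter on 5)
b3 →J1  (J1: bond 5 brought flow, rest push out)
b4 →J1  (1-jn J1 has f-setter on 5)

β0 stroke at J1
β1 stroke at J1
β2 stroke at J1
β3 stroke at J1
β4 stroke at J1
β5 stroke at Sf1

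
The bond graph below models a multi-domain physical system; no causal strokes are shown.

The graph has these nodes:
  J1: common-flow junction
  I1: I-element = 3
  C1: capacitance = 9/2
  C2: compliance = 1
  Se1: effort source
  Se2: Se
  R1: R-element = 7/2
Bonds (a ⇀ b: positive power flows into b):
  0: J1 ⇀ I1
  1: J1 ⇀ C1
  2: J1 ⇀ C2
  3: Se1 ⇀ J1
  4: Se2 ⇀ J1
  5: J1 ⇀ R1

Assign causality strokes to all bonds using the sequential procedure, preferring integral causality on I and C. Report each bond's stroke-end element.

b0 →I1
b1 →J1
b2 →J1
b3 →J1
b4 →J1
b5 →J1

β3 →J1  (Se1 fixes effort; stroke away)
β4 →J1  (Se2 (Se) sets effort on bond)
β0 →I1  (prefer integral on I1)
β1 →J1  (common-f at J1 fixed by 0)
β2 →J1  (1-jn J1 has f-setter on 0)
β5 →J1  (J1 flow already set via bond 0)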